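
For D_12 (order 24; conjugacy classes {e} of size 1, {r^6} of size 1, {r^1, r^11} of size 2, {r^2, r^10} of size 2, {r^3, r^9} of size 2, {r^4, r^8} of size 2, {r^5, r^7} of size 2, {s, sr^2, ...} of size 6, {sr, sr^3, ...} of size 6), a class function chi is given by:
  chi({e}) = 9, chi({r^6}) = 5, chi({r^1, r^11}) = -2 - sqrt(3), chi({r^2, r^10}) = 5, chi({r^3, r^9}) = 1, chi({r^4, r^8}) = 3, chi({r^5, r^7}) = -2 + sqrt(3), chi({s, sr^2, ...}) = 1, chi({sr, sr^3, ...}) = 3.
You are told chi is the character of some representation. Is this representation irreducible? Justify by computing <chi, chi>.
Not irreducible (reducible): <chi, chi> = 11 > 1.

Reasoning: <chi, chi> = (1/|G|) sum_C |C| * |chi(C)|^2 = (1/24)[1*|9|^2 + 1*|5|^2 + 2*|-2 - sqrt(3)|^2 + 2*|5|^2 + 2*|1|^2 + 2*|3|^2 + 2*|-2 + sqrt(3)|^2 + 6*|1|^2 + 6*|3|^2]
  = (1/24)[(81) + (25) + (8*sqrt(3) + 14) + (50) + (2) + (18) + (14 - 8*sqrt(3)) + (6) + (54)] = 264/24 = 11.
A character is irreducible iff <chi, chi> = 1, so this representation is reducible.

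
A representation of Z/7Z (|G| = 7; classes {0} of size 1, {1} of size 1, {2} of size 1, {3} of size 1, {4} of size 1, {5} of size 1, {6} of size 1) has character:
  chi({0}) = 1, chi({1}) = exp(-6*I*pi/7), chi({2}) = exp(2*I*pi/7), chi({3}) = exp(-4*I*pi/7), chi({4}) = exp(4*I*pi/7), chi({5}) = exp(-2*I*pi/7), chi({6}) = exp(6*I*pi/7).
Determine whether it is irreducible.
Irreducible: <chi, chi> = 1.

Derivation: <chi, chi> = (1/|G|) sum_C |C| * |chi(C)|^2 = (1/7)[1*|1|^2 + 1*|exp(-6*I*pi/7)|^2 + 1*|exp(2*I*pi/7)|^2 + 1*|exp(-4*I*pi/7)|^2 + 1*|exp(4*I*pi/7)|^2 + 1*|exp(-2*I*pi/7)|^2 + 1*|exp(6*I*pi/7)|^2]
  = (1/7)[(1) + (1) + (1) + (1) + (1) + (1) + (1)] = 7/7 = 1.
(Exp terms are combined using exp(i*s)*conj(exp(i*t)) = exp(i*(s-t)), and sums of them are collapsed using the identity that for every m > 1 the m distinct m-th roots of unity sum to 0, e.g. 1 + exp(2*I*pi/3) + exp(-2*I*pi/3) = 0.)
A character is irreducible iff <chi, chi> = 1, so this representation is irreducible.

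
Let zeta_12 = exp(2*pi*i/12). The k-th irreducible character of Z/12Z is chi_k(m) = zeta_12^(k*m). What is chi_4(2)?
chi_4(2) = zeta_12^8 = exp(-2*I*pi/3)

Why: chi_4(2) = zeta_12^(4*2) = zeta_12^8. Since zeta_12^12 = 1, this equals zeta_12^8 = exp(2*pi*i*8/12) = exp(-2*I*pi/3).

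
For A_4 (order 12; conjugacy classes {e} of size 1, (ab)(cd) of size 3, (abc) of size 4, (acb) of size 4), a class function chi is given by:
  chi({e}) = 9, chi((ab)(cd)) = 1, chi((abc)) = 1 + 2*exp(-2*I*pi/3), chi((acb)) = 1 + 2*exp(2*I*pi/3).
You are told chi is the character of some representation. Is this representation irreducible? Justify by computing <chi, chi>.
Not irreducible (reducible): <chi, chi> = 9 > 1.

Reasoning: <chi, chi> = (1/|G|) sum_C |C| * |chi(C)|^2 = (1/12)[1*|9|^2 + 3*|1|^2 + 4*|1 + 2*exp(-2*I*pi/3)|^2 + 4*|1 + 2*exp(2*I*pi/3)|^2]
  = (1/12)[(81) + (3) + (12) + (12)] = 108/12 = 9.
(Exp terms are combined using exp(i*s)*conj(exp(i*t)) = exp(i*(s-t)), and sums of them are collapsed using the identity that for every m > 1 the m distinct m-th roots of unity sum to 0, e.g. 1 + exp(2*I*pi/3) + exp(-2*I*pi/3) = 0.)
A character is irreducible iff <chi, chi> = 1, so this representation is reducible.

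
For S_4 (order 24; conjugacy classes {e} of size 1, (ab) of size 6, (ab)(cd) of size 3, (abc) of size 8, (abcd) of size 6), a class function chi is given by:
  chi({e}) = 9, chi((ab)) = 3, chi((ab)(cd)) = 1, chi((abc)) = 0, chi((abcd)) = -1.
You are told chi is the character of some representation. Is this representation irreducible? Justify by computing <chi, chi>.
Not irreducible (reducible): <chi, chi> = 6 > 1.

Argument: <chi, chi> = (1/|G|) sum_C |C| * |chi(C)|^2 = (1/24)[1*|9|^2 + 6*|3|^2 + 3*|1|^2 + 8*|0|^2 + 6*|-1|^2]
  = (1/24)[(81) + (54) + (3) + (0) + (6)] = 144/24 = 6.
A character is irreducible iff <chi, chi> = 1, so this representation is reducible.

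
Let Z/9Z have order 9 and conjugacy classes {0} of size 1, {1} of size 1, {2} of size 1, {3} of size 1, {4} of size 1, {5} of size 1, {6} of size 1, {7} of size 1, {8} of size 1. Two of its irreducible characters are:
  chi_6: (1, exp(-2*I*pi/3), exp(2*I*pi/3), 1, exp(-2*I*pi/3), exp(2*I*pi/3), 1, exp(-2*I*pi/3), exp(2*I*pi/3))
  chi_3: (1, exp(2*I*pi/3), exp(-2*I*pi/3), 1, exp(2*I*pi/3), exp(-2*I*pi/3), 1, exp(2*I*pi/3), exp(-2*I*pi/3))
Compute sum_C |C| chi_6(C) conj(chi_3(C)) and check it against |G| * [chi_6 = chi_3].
Sum = 0; so <chi_6, chi_3> = 0 (distinct irreducibles are orthogonal).

Proof sketch: Compute term by term over conjugacy classes (|C| * chi_6(C) * conj(chi_3(C))):
  1*(1)*conj(1) + 1*(exp(-2*I*pi/3))*conj(exp(2*I*pi/3)) + 1*(exp(2*I*pi/3))*conj(exp(-2*I*pi/3)) + 1*(1)*conj(1) + 1*(exp(-2*I*pi/3))*conj(exp(2*I*pi/3)) + 1*(exp(2*I*pi/3))*conj(exp(-2*I*pi/3)) + 1*(1)*conj(1) + 1*(exp(-2*I*pi/3))*conj(exp(2*I*pi/3)) + 1*(exp(2*I*pi/3))*conj(exp(-2*I*pi/3))
  = (1) + (exp(2*I*pi/3)) + (exp(-2*I*pi/3)) + (1) + (exp(2*I*pi/3)) + (exp(-2*I*pi/3)) + (1) + (exp(2*I*pi/3)) + (exp(-2*I*pi/3))
  = 0.
(Exp terms are combined using exp(i*s)*conj(exp(i*t)) = exp(i*(s-t)), and sums of them are collapsed using the identity that for every m > 1 the m distinct m-th roots of unity sum to 0, e.g. 1 + exp(2*I*pi/3) + exp(-2*I*pi/3) = 0.)
Dividing by |G| = 9 gives 0/9 = 0, matching the row-orthogonality relation <chi_6, chi_3> = [chi_6 = chi_3].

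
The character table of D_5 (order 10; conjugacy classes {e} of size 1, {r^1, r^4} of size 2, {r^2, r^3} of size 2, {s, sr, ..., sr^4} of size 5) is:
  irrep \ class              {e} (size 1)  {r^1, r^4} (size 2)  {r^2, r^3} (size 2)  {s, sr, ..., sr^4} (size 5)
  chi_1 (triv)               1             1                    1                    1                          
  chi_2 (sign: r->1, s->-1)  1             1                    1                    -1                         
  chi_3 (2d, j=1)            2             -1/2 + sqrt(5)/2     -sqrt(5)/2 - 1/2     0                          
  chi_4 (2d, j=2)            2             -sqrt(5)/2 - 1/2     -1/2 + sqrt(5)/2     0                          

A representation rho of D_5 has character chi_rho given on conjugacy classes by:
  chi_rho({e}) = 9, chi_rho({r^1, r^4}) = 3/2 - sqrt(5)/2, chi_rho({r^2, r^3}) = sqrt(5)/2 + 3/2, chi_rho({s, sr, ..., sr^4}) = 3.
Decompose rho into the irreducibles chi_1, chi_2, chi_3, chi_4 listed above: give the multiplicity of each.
Multiplicities: chi_1: 3, chi_2: 0, chi_3: 1, chi_4: 2.

Why: Use <chi_rho, chi> = (1/|G|) sum_C |C| * chi_rho(C) * conj(chi(C)) with |G| = 10 for each irreducible chi in the table:
  <chi_rho, chi_1> = (1/10)[1*(9)*conj(1) + 2*(3/2 - sqrt(5)/2)*conj(1) + 2*(sqrt(5)/2 + 3/2)*conj(1) + 5*(3)*conj(1)]
      = (1/10)[(9) + (3 - sqrt(5)) + (sqrt(5) + 3) + (15)] = 30/10 = 3
  <chi_rho, chi_2> = (1/10)[1*(9)*conj(1) + 2*(3/2 - sqrt(5)/2)*conj(1) + 2*(sqrt(5)/2 + 3/2)*conj(1) + 5*(3)*conj(-1)]
      = (1/10)[(9) + (3 - sqrt(5)) + (sqrt(5) + 3) + (-15)] = 0/10 = 0
  <chi_rho, chi_3> = (1/10)[1*(9)*conj(2) + 2*(3/2 - sqrt(5)/2)*conj(-1/2 + sqrt(5)/2) + 2*(sqrt(5)/2 + 3/2)*conj(-sqrt(5)/2 - 1/2) + 5*(3)*conj(0)]
      = (1/10)[(18) + (-4 + 2*sqrt(5)) + (-2*sqrt(5) - 4) + (0)] = 10/10 = 1
  <chi_rho, chi_4> = (1/10)[1*(9)*conj(2) + 2*(3/2 - sqrt(5)/2)*conj(-sqrt(5)/2 - 1/2) + 2*(sqrt(5)/2 + 3/2)*conj(-1/2 + sqrt(5)/2) + 5*(3)*conj(0)]
      = (1/10)[(18) + (1 - sqrt(5)) + (1 + sqrt(5)) + (0)] = 20/10 = 2
Dimension check: dim(rho) = sum (mult * dim) = 3*1 + 0*1 + 1*2 + 2*2 = 9 = chi_rho(e) = 9.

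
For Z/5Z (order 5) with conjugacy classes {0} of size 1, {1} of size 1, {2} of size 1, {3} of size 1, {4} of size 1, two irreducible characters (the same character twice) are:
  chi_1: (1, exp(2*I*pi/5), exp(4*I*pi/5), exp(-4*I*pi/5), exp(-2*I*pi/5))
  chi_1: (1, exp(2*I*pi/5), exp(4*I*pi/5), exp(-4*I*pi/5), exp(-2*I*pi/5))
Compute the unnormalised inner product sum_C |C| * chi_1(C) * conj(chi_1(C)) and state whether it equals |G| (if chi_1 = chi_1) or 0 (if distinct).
Sum = 5 = |G| = 5; so <chi_1, chi_1> = 1 (norm-1 confirms irreducibility).

Explanation: Compute term by term over conjugacy classes (|C| * chi_1(C) * conj(chi_1(C))):
  1*(1)*conj(1) + 1*(exp(2*I*pi/5))*conj(exp(2*I*pi/5)) + 1*(exp(4*I*pi/5))*conj(exp(4*I*pi/5)) + 1*(exp(-4*I*pi/5))*conj(exp(-4*I*pi/5)) + 1*(exp(-2*I*pi/5))*conj(exp(-2*I*pi/5))
  = (1) + (1) + (1) + (1) + (1)
  = 5.
(Exp terms are combined using exp(i*s)*conj(exp(i*t)) = exp(i*(s-t)), and sums of them are collapsed using the identity that for every m > 1 the m distinct m-th roots of unity sum to 0, e.g. 1 + exp(2*I*pi/3) + exp(-2*I*pi/3) = 0.)
Dividing by |G| = 5 gives 5/5 = 1, matching the row-orthogonality relation <chi_1, chi_1> = [chi_1 = chi_1].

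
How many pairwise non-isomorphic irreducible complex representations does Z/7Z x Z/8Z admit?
56

Derivation: The number of irreducible complex representations of a finite group equals its number of conjugacy classes. Z/7Z x Z/8Z is abelian of order 56, so every element is its own conjugacy class: 56 classes, so Z/7Z x Z/8Z (order 56) has exactly 56 irreducible complex representations.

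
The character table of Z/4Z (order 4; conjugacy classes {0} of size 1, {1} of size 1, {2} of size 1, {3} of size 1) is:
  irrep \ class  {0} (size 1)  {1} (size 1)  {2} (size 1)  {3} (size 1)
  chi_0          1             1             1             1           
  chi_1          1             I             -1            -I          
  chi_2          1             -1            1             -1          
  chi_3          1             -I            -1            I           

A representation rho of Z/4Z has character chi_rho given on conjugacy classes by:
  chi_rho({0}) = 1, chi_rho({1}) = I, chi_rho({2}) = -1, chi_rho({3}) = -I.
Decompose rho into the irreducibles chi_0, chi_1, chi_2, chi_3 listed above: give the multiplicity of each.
Multiplicities: chi_0: 0, chi_1: 1, chi_2: 0, chi_3: 0.

Argument: Use <chi_rho, chi> = (1/|G|) sum_C |C| * chi_rho(C) * conj(chi(C)) with |G| = 4 for each irreducible chi in the table:
  <chi_rho, chi_0> = (1/4)[1*(1)*conj(1) + 1*(I)*conj(1) + 1*(-1)*conj(1) + 1*(-I)*conj(1)]
      = (1/4)[(1) + (I) + (-1) + (-I)] = 0/4 = 0
  <chi_rho, chi_1> = (1/4)[1*(1)*conj(1) + 1*(I)*conj(I) + 1*(-1)*conj(-1) + 1*(-I)*conj(-I)]
      = (1/4)[(1) + (1) + (1) + (1)] = 4/4 = 1
  <chi_rho, chi_2> = (1/4)[1*(1)*conj(1) + 1*(I)*conj(-1) + 1*(-1)*conj(1) + 1*(-I)*conj(-1)]
      = (1/4)[(1) + (-I) + (-1) + (I)] = 0/4 = 0
  <chi_rho, chi_3> = (1/4)[1*(1)*conj(1) + 1*(I)*conj(-I) + 1*(-1)*conj(-1) + 1*(-I)*conj(I)]
      = (1/4)[(1) + (-1) + (1) + (-1)] = 0/4 = 0
(Exp terms are combined using exp(i*s)*conj(exp(i*t)) = exp(i*(s-t)), and sums of them are collapsed using the identity that for every m > 1 the m distinct m-th roots of unity sum to 0, e.g. 1 + exp(2*I*pi/3) + exp(-2*I*pi/3) = 0.)
Dimension check: dim(rho) = sum (mult * dim) = 0*1 + 1*1 + 0*1 + 0*1 = 1 = chi_rho(e) = 1.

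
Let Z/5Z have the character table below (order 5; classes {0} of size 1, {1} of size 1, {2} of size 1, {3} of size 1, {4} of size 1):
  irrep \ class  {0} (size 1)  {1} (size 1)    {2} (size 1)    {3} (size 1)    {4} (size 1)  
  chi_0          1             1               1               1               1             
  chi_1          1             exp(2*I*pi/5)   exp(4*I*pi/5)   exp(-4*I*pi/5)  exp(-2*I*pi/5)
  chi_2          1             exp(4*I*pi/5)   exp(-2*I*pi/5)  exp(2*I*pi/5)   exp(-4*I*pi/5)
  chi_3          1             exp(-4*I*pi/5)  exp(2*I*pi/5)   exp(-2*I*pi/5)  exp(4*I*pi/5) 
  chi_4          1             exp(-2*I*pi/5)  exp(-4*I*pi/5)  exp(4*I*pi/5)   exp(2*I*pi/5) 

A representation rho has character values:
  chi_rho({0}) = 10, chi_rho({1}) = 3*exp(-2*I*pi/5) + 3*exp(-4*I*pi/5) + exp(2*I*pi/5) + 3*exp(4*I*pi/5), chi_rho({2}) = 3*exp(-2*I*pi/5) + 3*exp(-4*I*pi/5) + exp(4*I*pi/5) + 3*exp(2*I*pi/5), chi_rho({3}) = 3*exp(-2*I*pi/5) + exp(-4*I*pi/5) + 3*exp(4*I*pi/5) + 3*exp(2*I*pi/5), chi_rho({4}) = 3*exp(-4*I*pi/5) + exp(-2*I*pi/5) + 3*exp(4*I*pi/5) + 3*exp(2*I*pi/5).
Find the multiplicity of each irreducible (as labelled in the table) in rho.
Multiplicities: chi_0: 0, chi_1: 1, chi_2: 3, chi_3: 3, chi_4: 3.

Justification: Use <chi_rho, chi> = (1/|G|) sum_C |C| * chi_rho(C) * conj(chi(C)) with |G| = 5 for each irreducible chi in the table:
  <chi_rho, chi_0> = (1/5)[1*(10)*conj(1) + 1*(3*exp(-2*I*pi/5) + 3*exp(-4*I*pi/5) + exp(2*I*pi/5) + 3*exp(4*I*pi/5))*conj(1) + 1*(3*exp(-2*I*pi/5) + 3*exp(-4*I*pi/5) + exp(4*I*pi/5) + 3*exp(2*I*pi/5))*conj(1) + 1*(3*exp(-2*I*pi/5) + exp(-4*I*pi/5) + 3*exp(4*I*pi/5) + 3*exp(2*I*pi/5))*conj(1) + 1*(3*exp(-4*I*pi/5) + exp(-2*I*pi/5) + 3*exp(4*I*pi/5) + 3*exp(2*I*pi/5))*conj(1)]
      = (1/5)[(10) + (3*exp(-2*I*pi/5) + 3*exp(-4*I*pi/5) + exp(2*I*pi/5) + 3*exp(4*I*pi/5)) + (3*exp(-2*I*pi/5) + 3*exp(-4*I*pi/5) + exp(4*I*pi/5) + 3*exp(2*I*pi/5)) + (3*exp(-2*I*pi/5) + exp(-4*I*pi/5) + 3*exp(4*I*pi/5) + 3*exp(2*I*pi/5)) + (3*exp(-4*I*pi/5) + exp(-2*I*pi/5) + 3*exp(4*I*pi/5) + 3*exp(2*I*pi/5))] = 0/5 = 0
  <chi_rho, chi_1> = (1/5)[1*(10)*conj(1) + 1*(3*exp(-2*I*pi/5) + 3*exp(-4*I*pi/5) + exp(2*I*pi/5) + 3*exp(4*I*pi/5))*conj(exp(2*I*pi/5)) + 1*(3*exp(-2*I*pi/5) + 3*exp(-4*I*pi/5) + exp(4*I*pi/5) + 3*exp(2*I*pi/5))*conj(exp(4*I*pi/5)) + 1*(3*exp(-2*I*pi/5) + exp(-4*I*pi/5) + 3*exp(4*I*pi/5) + 3*exp(2*I*pi/5))*conj(exp(-4*I*pi/5)) + 1*(3*exp(-4*I*pi/5) + exp(-2*I*pi/5) + 3*exp(4*I*pi/5) + 3*exp(2*I*pi/5))*conj(exp(-2*I*pi/5))]
      = (1/5)[(10) + (1 + 3*exp(-4*I*pi/5) + 3*exp(4*I*pi/5) + 3*exp(2*I*pi/5)) + (1 + 3*exp(-2*I*pi/5) + 3*exp(4*I*pi/5) + 3*exp(2*I*pi/5)) + (1 + 3*exp(-2*I*pi/5) + 3*exp(-4*I*pi/5) + 3*exp(2*I*pi/5)) + (1 + 3*exp(-2*I*pi/5) + 3*exp(-4*I*pi/5) + 3*exp(4*I*pi/5))] = 5/5 = 1
  <chi_rho, chi_2> = (1/5)[1*(10)*conj(1) + 1*(3*exp(-2*I*pi/5) + 3*exp(-4*I*pi/5) + exp(2*I*pi/5) + 3*exp(4*I*pi/5))*conj(exp(4*I*pi/5)) + 1*(3*exp(-2*I*pi/5) + 3*exp(-4*I*pi/5) + exp(4*I*pi/5) + 3*exp(2*I*pi/5))*conj(exp(-2*I*pi/5)) + 1*(3*exp(-2*I*pi/5) + exp(-4*I*pi/5) + 3*exp(4*I*pi/5) + 3*exp(2*I*pi/5))*conj(exp(2*I*pi/5)) + 1*(3*exp(-4*I*pi/5) + exp(-2*I*pi/5) + 3*exp(4*I*pi/5) + 3*exp(2*I*pi/5))*conj(exp(-4*I*pi/5))]
      = (1/5)[(10) + (3 + exp(-2*I*pi/5) + 3*exp(4*I*pi/5) + 3*exp(2*I*pi/5)) + (3 + 3*exp(-2*I*pi/5) + exp(-4*I*pi/5) + 3*exp(4*I*pi/5)) + (3 + 3*exp(-4*I*pi/5) + exp(4*I*pi/5) + 3*exp(2*I*pi/5)) + (3 + 3*exp(-2*I*pi/5) + 3*exp(-4*I*pi/5) + exp(2*I*pi/5))] = 15/5 = 3
  <chi_rho, chi_3> = (1/5)[1*(10)*conj(1) + 1*(3*exp(-2*I*pi/5) + 3*exp(-4*I*pi/5) + exp(2*I*pi/5) + 3*exp(4*I*pi/5))*conj(exp(-4*I*pi/5)) + 1*(3*exp(-2*I*pi/5) + 3*exp(-4*I*pi/5) + exp(4*I*pi/5) + 3*exp(2*I*pi/5))*conj(exp(2*I*pi/5)) + 1*(3*exp(-2*I*pi/5) + exp(-4*I*pi/5) + 3*exp(4*I*pi/5) + 3*exp(2*I*pi/5))*conj(exp(-2*I*pi/5)) + 1*(3*exp(-4*I*pi/5) + exp(-2*I*pi/5) + 3*exp(4*I*pi/5) + 3*exp(2*I*pi/5))*conj(exp(4*I*pi/5))]
      = (1/5)[(10) + (3 + 3*exp(-2*I*pi/5) + exp(-4*I*pi/5) + 3*exp(2*I*pi/5)) + (3 + 3*exp(-4*I*pi/5) + exp(2*I*pi/5) + 3*exp(4*I*pi/5)) + (3 + 3*exp(-4*I*pi/5) + exp(-2*I*pi/5) + 3*exp(4*I*pi/5)) + (3 + 3*exp(-2*I*pi/5) + exp(4*I*pi/5) + 3*exp(2*I*pi/5))] = 15/5 = 3
  <chi_rho, chi_4> = (1/5)[1*(10)*conj(1) + 1*(3*exp(-2*I*pi/5) + 3*exp(-4*I*pi/5) + exp(2*I*pi/5) + 3*exp(4*I*pi/5))*conj(exp(-2*I*pi/5)) + 1*(3*exp(-2*I*pi/5) + 3*exp(-4*I*pi/5) + exp(4*I*pi/5) + 3*exp(2*I*pi/5))*conj(exp(-4*I*pi/5)) + 1*(3*exp(-2*I*pi/5) + exp(-4*I*pi/5) + 3*exp(4*I*pi/5) + 3*exp(2*I*pi/5))*conj(exp(4*I*pi/5)) + 1*(3*exp(-4*I*pi/5) + exp(-2*I*pi/5) + 3*exp(4*I*pi/5) + 3*exp(2*I*pi/5))*conj(exp(2*I*pi/5))]
      = (1/5)[(10) + (3 + 3*exp(-2*I*pi/5) + 3*exp(-4*I*pi/5) + exp(4*I*pi/5)) + (3 + 3*exp(-4*I*pi/5) + exp(-2*I*pi/5) + 3*exp(2*I*pi/5)) + (3 + 3*exp(-2*I*pi/5) + exp(2*I*pi/5) + 3*exp(4*I*pi/5)) + (3 + exp(-4*I*pi/5) + 3*exp(4*I*pi/5) + 3*exp(2*I*pi/5))] = 15/5 = 3
(Exp terms are combined using exp(i*s)*conj(exp(i*t)) = exp(i*(s-t)), and sums of them are collapsed using the identity that for every m > 1 the m distinct m-th roots of unity sum to 0, e.g. 1 + exp(2*I*pi/3) + exp(-2*I*pi/3) = 0.)
Dimension check: dim(rho) = sum (mult * dim) = 0*1 + 1*1 + 3*1 + 3*1 + 3*1 = 10 = chi_rho(e) = 10.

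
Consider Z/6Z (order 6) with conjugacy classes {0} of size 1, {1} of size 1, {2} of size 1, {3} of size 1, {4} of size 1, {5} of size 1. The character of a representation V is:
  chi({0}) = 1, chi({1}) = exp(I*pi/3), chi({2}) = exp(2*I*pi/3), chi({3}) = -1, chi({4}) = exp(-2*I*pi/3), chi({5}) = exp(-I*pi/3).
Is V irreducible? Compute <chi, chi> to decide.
Irreducible: <chi, chi> = 1.

Argument: <chi, chi> = (1/|G|) sum_C |C| * |chi(C)|^2 = (1/6)[1*|1|^2 + 1*|exp(I*pi/3)|^2 + 1*|exp(2*I*pi/3)|^2 + 1*|-1|^2 + 1*|exp(-2*I*pi/3)|^2 + 1*|exp(-I*pi/3)|^2]
  = (1/6)[(1) + (1) + (1) + (1) + (1) + (1)] = 6/6 = 1.
(Exp terms are combined using exp(i*s)*conj(exp(i*t)) = exp(i*(s-t)), and sums of them are collapsed using the identity that for every m > 1 the m distinct m-th roots of unity sum to 0, e.g. 1 + exp(2*I*pi/3) + exp(-2*I*pi/3) = 0.)
A character is irreducible iff <chi, chi> = 1, so this representation is irreducible.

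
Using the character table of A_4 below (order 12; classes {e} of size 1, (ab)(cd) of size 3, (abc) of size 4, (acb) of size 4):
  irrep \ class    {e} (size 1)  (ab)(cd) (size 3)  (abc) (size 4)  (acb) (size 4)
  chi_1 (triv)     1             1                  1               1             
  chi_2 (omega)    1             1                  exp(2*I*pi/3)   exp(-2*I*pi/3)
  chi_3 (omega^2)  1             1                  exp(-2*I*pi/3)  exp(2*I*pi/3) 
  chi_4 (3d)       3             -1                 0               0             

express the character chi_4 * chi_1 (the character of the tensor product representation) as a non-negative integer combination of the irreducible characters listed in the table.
chi_4 tensor chi_1 = chi_4 (all other irreducibles have multiplicity 0).

Derivation: The character of a tensor product is the pointwise product (chi_4 * chi_1)(C) = chi_4(C) * chi_1(C):
  {e}: (3)*(1), (ab)(cd): (-1)*(1), (abc): (0)*(1), (acb): (0)*(1)
so (chi_4 * chi_1) takes values
  {e} -> 3, (ab)(cd) -> -1, (abc) -> 0, (acb) -> 0.
Now take the inner product of this character with each irreducible chi from the table, <chi_4*chi_1, chi> = (1/12) sum_C |C| (chi_4*chi_1)(C) conj(chi(C)):
  <chi_4*chi_1, chi_1> = (1/12)[1*(3)*conj(1) + 3*(-1)*conj(1) + 4*(0)*conj(1) + 4*(0)*conj(1)]
      = (1/12)[(3) + (-3) + (0) + (0)] = 0/12 = 0
  <chi_4*chi_1, chi_2> = (1/12)[1*(3)*conj(1) + 3*(-1)*conj(1) + 4*(0)*conj(exp(2*I*pi/3)) + 4*(0)*conj(exp(-2*I*pi/3))]
      = (1/12)[(3) + (-3) + (0) + (0)] = 0/12 = 0
  <chi_4*chi_1, chi_3> = (1/12)[1*(3)*conj(1) + 3*(-1)*conj(1) + 4*(0)*conj(exp(-2*I*pi/3)) + 4*(0)*conj(exp(2*I*pi/3))]
      = (1/12)[(3) + (-3) + (0) + (0)] = 0/12 = 0
  <chi_4*chi_1, chi_4> = (1/12)[1*(3)*conj(3) + 3*(-1)*conj(-1) + 4*(0)*conj(0) + 4*(0)*conj(0)]
      = (1/12)[(9) + (3) + (0) + (0)] = 12/12 = 1
(Exp terms are combined using exp(i*s)*conj(exp(i*t)) = exp(i*(s-t)), and sums of them are collapsed using the identity that for every m > 1 the m distinct m-th roots of unity sum to 0, e.g. 1 + exp(2*I*pi/3) + exp(-2*I*pi/3) = 0.)
Hence the multiplicities are chi_4: 1. Dimension check: dim(chi_4)*dim(chi_1) = 3*1 = 3 and sum (mult * dim) = 1*3 = 3.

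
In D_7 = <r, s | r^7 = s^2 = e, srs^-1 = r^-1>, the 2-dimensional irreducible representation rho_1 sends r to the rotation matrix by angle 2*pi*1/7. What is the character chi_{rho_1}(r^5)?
chi_{rho_1}(r^5) = 2*cos(2*pi*1*5/7) = -2*cos(3*pi/7)

Justification: rho_1(r^5) is rotation by angle 2*pi*1*5/7, whose trace is 2*cos(2*pi*1*5/7) = -2*cos(3*pi/7).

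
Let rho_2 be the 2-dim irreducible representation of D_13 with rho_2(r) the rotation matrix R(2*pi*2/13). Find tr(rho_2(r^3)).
chi_{rho_2}(r^3) = 2*cos(2*pi*2*3/13) = -2*cos(pi/13)

Solution. rho_2(r^3) is rotation by angle 2*pi*2*3/13, whose trace is 2*cos(2*pi*2*3/13) = -2*cos(pi/13).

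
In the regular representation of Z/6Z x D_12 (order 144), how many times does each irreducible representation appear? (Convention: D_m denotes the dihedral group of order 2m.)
Each irreducible V_i of dimension d_i appears with multiplicity d_i, i.e. rho_reg = (direct sum over all irreducibles V_i) d_i V_i. The irreducible dimensions for Z/6Z x D_12 are 1, 1, 1, 1, 1, 1, 1, 1, 1, 1, 1, 1, 1, 1, 1, 1, 1, 1, 1, 1, 1, 1, 1, 1, 2, 2, 2, 2, 2, 2, 2, 2, 2, 2, 2, 2, 2, 2, 2, 2, 2, 2, 2, 2, 2, 2, 2, 2, 2, 2, 2, 2, 2, 2: 24 irreducibles of dimension 1, each with multiplicity 1; 30 irreducibles of dimension 2, each with multiplicity 2. Total dimension 24*1*1 + 30*2*2 = 144 = |G|.

Argument: General theorem: in the regular representation of a finite group G, each irreducible appears with multiplicity equal to its dimension. Check: dim(rho_reg) = sum d_i^2 = 1 + 1 + 1 + 1 + 1 + 1 + 1 + 1 + 1 + 1 + 1 + 1 + 1 + 1 + 1 + 1 + 1 + 1 + 1 + 1 + 1 + 1 + 1 + 1 + 4 + 4 + 4 + 4 + 4 + 4 + 4 + 4 + 4 + 4 + 4 + 4 + 4 + 4 + 4 + 4 + 4 + 4 + 4 + 4 + 4 + 4 + 4 + 4 + 4 + 4 + 4 + 4 + 4 + 4 = 144 = |G|.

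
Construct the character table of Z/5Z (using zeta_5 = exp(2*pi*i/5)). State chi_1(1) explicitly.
Character table of Z/5Z (irreps indexed chi_0,...,chi_4 with chi_k(m) = zeta_5^(k*m), zeta_5 = exp(2*pi*i/5)):
  irrep \ class  {0} (size 1)  {1} (size 1)    {2} (size 1)    {3} (size 1)    {4} (size 1)  
  chi_0          1             1               1               1               1             
  chi_1          1             exp(2*I*pi/5)   exp(4*I*pi/5)   exp(-4*I*pi/5)  exp(-2*I*pi/5)
  chi_2          1             exp(4*I*pi/5)   exp(-2*I*pi/5)  exp(2*I*pi/5)   exp(-4*I*pi/5)
  chi_3          1             exp(-4*I*pi/5)  exp(2*I*pi/5)   exp(-2*I*pi/5)  exp(4*I*pi/5) 
  chi_4          1             exp(-2*I*pi/5)  exp(-4*I*pi/5)  exp(4*I*pi/5)   exp(2*I*pi/5) 

Spot check: chi_1(1) = zeta_5^(1*1) = zeta_5^1 = exp(2*I*pi/5).

Explanation: Z/5Z is abelian, so all 5 irreducible complex representations are 1-dimensional. They are given by chi_k(m) = zeta_5^(k*m) for k = 0,...,4. Row orthogonality: sum_m chi_k(m) conj(chi_l(m)) = 5 * [k = l].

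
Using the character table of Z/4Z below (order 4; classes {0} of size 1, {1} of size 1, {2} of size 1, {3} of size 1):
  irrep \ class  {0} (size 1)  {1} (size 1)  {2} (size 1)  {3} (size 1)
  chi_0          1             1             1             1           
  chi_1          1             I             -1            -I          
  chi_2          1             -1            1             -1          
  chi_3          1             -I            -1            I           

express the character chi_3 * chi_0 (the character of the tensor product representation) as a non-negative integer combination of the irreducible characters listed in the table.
chi_3 tensor chi_0 = chi_3 (all other irreducibles have multiplicity 0).

Details: The character of a tensor product is the pointwise product (chi_3 * chi_0)(C) = chi_3(C) * chi_0(C):
  {0}: (1)*(1), {1}: (-I)*(1), {2}: (-1)*(1), {3}: (I)*(1)
so (chi_3 * chi_0) takes values
  {0} -> 1, {1} -> -I, {2} -> -1, {3} -> I.
Now take the inner product of this character with each irreducible chi from the table, <chi_3*chi_0, chi> = (1/4) sum_C |C| (chi_3*chi_0)(C) conj(chi(C)):
  <chi_3*chi_0, chi_0> = (1/4)[1*(1)*conj(1) + 1*(-I)*conj(1) + 1*(-1)*conj(1) + 1*(I)*conj(1)]
      = (1/4)[(1) + (-I) + (-1) + (I)] = 0/4 = 0
  <chi_3*chi_0, chi_1> = (1/4)[1*(1)*conj(1) + 1*(-I)*conj(I) + 1*(-1)*conj(-1) + 1*(I)*conj(-I)]
      = (1/4)[(1) + (-1) + (1) + (-1)] = 0/4 = 0
  <chi_3*chi_0, chi_2> = (1/4)[1*(1)*conj(1) + 1*(-I)*conj(-1) + 1*(-1)*conj(1) + 1*(I)*conj(-1)]
      = (1/4)[(1) + (I) + (-1) + (-I)] = 0/4 = 0
  <chi_3*chi_0, chi_3> = (1/4)[1*(1)*conj(1) + 1*(-I)*conj(-I) + 1*(-1)*conj(-1) + 1*(I)*conj(I)]
      = (1/4)[(1) + (1) + (1) + (1)] = 4/4 = 1
(Exp terms are combined using exp(i*s)*conj(exp(i*t)) = exp(i*(s-t)), and sums of them are collapsed using the identity that for every m > 1 the m distinct m-th roots of unity sum to 0, e.g. 1 + exp(2*I*pi/3) + exp(-2*I*pi/3) = 0.)
Hence the multiplicities are chi_3: 1. Dimension check: dim(chi_3)*dim(chi_0) = 1*1 = 1 and sum (mult * dim) = 1*1 = 1.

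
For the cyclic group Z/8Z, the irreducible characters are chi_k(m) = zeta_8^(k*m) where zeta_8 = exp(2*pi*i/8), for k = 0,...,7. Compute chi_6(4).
chi_6(4) = zeta_8^24 = 1

Solution. chi_6(4) = zeta_8^(6*4) = zeta_8^24. Since zeta_8^8 = 1, this equals zeta_8^0 = exp(2*pi*i*0/8) = 1.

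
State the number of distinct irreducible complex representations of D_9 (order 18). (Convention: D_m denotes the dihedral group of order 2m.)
6

Working: The number of irreducible complex representations of a finite group equals its number of conjugacy classes. D_9 has 6 conjugacy classes ((n+3)/2 for n odd), so D_9 (order 18) has exactly 6 irreducible complex representations.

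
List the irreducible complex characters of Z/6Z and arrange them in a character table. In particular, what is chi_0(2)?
Character table of Z/6Z (irreps indexed chi_0,...,chi_5 with chi_k(m) = zeta_6^(k*m), zeta_6 = exp(2*pi*i/6)):
  irrep \ class  {0} (size 1)  {1} (size 1)    {2} (size 1)    {3} (size 1)  {4} (size 1)    {5} (size 1)  
  chi_0          1             1               1               1             1               1             
  chi_1          1             exp(I*pi/3)     exp(2*I*pi/3)   -1            exp(-2*I*pi/3)  exp(-I*pi/3)  
  chi_2          1             exp(2*I*pi/3)   exp(-2*I*pi/3)  1             exp(2*I*pi/3)   exp(-2*I*pi/3)
  chi_3          1             -1              1               -1            1               -1            
  chi_4          1             exp(-2*I*pi/3)  exp(2*I*pi/3)   1             exp(-2*I*pi/3)  exp(2*I*pi/3) 
  chi_5          1             exp(-I*pi/3)    exp(-2*I*pi/3)  -1            exp(2*I*pi/3)   exp(I*pi/3)   

Spot check: chi_0(2) = zeta_6^(0*2) = zeta_6^0 = 1.

Z/6Z is abelian, so all 6 irreducible complex representations are 1-dimensional. They are given by chi_k(m) = zeta_6^(k*m) for k = 0,...,5. Row orthogonality: sum_m chi_k(m) conj(chi_l(m)) = 6 * [k = l].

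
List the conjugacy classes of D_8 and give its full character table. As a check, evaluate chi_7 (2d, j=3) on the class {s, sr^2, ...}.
Conjugacy classes: {e} of size 1, {r^4} of size 1, {r^1, r^7} of size 2, {r^2, r^6} of size 2, {r^3, r^5} of size 2, {s, sr^2, ...} of size 4, {sr, sr^3, ...} of size 4.
Character table:
  irrep \ class              {e} (size 1)  {r^4} (size 1)  {r^1, r^7} (size 2)  {r^2, r^6} (size 2)  {r^3, r^5} (size 2)  {s, sr^2, ...} (size 4)  {sr, sr^3, ...} (size 4)
  chi_1 (triv)               1             1               1                    1                    1                    1                        1                       
  chi_2 (sign: r->1, s->-1)  1             1               1                    1                    1                    -1                       -1                      
  chi_3 (r->-1, s->1)        1             1               -1                   1                    -1                   1                        -1                      
  chi_4 (r->-1, s->-1)       1             1               -1                   1                    -1                   -1                       1                       
  chi_5 (2d, j=1)            2             -2              sqrt(2)              0                    -sqrt(2)             0                        0                       
  chi_6 (2d, j=2)            2             2               0                    -2                   0                    0                        0                       
  chi_7 (2d, j=3)            2             -2              -sqrt(2)             0                    sqrt(2)              0                        0                       

Spot check: chi_7 (2d, j=3) on {s, sr^2, ...} = 0.

Details: D_8 has order 2*8 = 16 with 7 conjugacy classes, hence 7 irreducibles. Sum of squared dims 1 + 1 + 1 + 1 + 4 + 4 + 4 = 16 = |G|. Linear characters come from the abelianisation; the 2-dimensional irreps have character r^k -> 2*cos(2*pi*j*k/8), reflections -> 0.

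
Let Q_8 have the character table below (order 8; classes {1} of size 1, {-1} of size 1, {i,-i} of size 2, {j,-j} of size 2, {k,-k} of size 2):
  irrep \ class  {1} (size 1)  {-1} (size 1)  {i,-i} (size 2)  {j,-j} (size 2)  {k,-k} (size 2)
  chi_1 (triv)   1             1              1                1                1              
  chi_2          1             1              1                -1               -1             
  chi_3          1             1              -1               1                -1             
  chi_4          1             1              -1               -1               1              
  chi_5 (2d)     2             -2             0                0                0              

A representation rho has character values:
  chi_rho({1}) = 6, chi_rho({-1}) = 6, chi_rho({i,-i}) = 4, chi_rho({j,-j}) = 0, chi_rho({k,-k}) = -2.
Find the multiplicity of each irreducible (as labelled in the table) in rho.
Multiplicities: chi_1: 2, chi_2: 3, chi_3: 1, chi_4: 0, chi_5: 0.

Reasoning: Use <chi_rho, chi> = (1/|G|) sum_C |C| * chi_rho(C) * conj(chi(C)) with |G| = 8 for each irreducible chi in the table:
  <chi_rho, chi_1> = (1/8)[1*(6)*conj(1) + 1*(6)*conj(1) + 2*(4)*conj(1) + 2*(0)*conj(1) + 2*(-2)*conj(1)]
      = (1/8)[(6) + (6) + (8) + (0) + (-4)] = 16/8 = 2
  <chi_rho, chi_2> = (1/8)[1*(6)*conj(1) + 1*(6)*conj(1) + 2*(4)*conj(1) + 2*(0)*conj(-1) + 2*(-2)*conj(-1)]
      = (1/8)[(6) + (6) + (8) + (0) + (4)] = 24/8 = 3
  <chi_rho, chi_3> = (1/8)[1*(6)*conj(1) + 1*(6)*conj(1) + 2*(4)*conj(-1) + 2*(0)*conj(1) + 2*(-2)*conj(-1)]
      = (1/8)[(6) + (6) + (-8) + (0) + (4)] = 8/8 = 1
  <chi_rho, chi_4> = (1/8)[1*(6)*conj(1) + 1*(6)*conj(1) + 2*(4)*conj(-1) + 2*(0)*conj(-1) + 2*(-2)*conj(1)]
      = (1/8)[(6) + (6) + (-8) + (0) + (-4)] = 0/8 = 0
  <chi_rho, chi_5> = (1/8)[1*(6)*conj(2) + 1*(6)*conj(-2) + 2*(4)*conj(0) + 2*(0)*conj(0) + 2*(-2)*conj(0)]
      = (1/8)[(12) + (-12) + (0) + (0) + (0)] = 0/8 = 0
Dimension check: dim(rho) = sum (mult * dim) = 2*1 + 3*1 + 1*1 + 0*1 + 0*2 = 6 = chi_rho(e) = 6.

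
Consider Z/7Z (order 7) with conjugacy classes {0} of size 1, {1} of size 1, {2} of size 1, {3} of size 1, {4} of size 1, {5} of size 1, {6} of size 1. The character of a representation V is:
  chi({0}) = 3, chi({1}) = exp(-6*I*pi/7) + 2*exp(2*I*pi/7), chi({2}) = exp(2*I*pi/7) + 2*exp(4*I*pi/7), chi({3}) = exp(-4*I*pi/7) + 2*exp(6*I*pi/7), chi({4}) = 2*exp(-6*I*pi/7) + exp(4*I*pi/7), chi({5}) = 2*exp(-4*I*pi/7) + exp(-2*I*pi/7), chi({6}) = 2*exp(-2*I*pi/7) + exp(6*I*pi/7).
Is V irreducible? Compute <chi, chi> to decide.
Not irreducible (reducible): <chi, chi> = 5 > 1.

Working: <chi, chi> = (1/|G|) sum_C |C| * |chi(C)|^2 = (1/7)[1*|3|^2 + 1*|exp(-6*I*pi/7) + 2*exp(2*I*pi/7)|^2 + 1*|exp(2*I*pi/7) + 2*exp(4*I*pi/7)|^2 + 1*|exp(-4*I*pi/7) + 2*exp(6*I*pi/7)|^2 + 1*|2*exp(-6*I*pi/7) + exp(4*I*pi/7)|^2 + 1*|2*exp(-4*I*pi/7) + exp(-2*I*pi/7)|^2 + 1*|2*exp(-2*I*pi/7) + exp(6*I*pi/7)|^2]
  = (1/7)[(9) + (5 + 2*exp(-6*I*pi/7) + 2*exp(6*I*pi/7)) + (5 + 2*exp(-2*I*pi/7) + 2*exp(2*I*pi/7)) + (5 + 2*exp(-4*I*pi/7) + 2*exp(4*I*pi/7)) + (5 + 2*exp(-4*I*pi/7) + 2*exp(4*I*pi/7)) + (5 + 2*exp(-2*I*pi/7) + 2*exp(2*I*pi/7)) + (5 + 2*exp(-6*I*pi/7) + 2*exp(6*I*pi/7))] = 35/7 = 5.
(Exp terms are combined using exp(i*s)*conj(exp(i*t)) = exp(i*(s-t)), and sums of them are collapsed using the identity that for every m > 1 the m distinct m-th roots of unity sum to 0, e.g. 1 + exp(2*I*pi/3) + exp(-2*I*pi/3) = 0.)
A character is irreducible iff <chi, chi> = 1, so this representation is reducible.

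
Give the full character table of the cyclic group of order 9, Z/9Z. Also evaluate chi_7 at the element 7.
Character table of Z/9Z (irreps indexed chi_0,...,chi_8 with chi_k(m) = zeta_9^(k*m), zeta_9 = exp(2*pi*i/9)):
  irrep \ class  {0} (size 1)  {1} (size 1)    {2} (size 1)    {3} (size 1)    {4} (size 1)    {5} (size 1)    {6} (size 1)    {7} (size 1)    {8} (size 1)  
  chi_0          1             1               1               1               1               1               1               1               1             
  chi_1          1             exp(2*I*pi/9)   exp(4*I*pi/9)   exp(2*I*pi/3)   exp(8*I*pi/9)   exp(-8*I*pi/9)  exp(-2*I*pi/3)  exp(-4*I*pi/9)  exp(-2*I*pi/9)
  chi_2          1             exp(4*I*pi/9)   exp(8*I*pi/9)   exp(-2*I*pi/3)  exp(-2*I*pi/9)  exp(2*I*pi/9)   exp(2*I*pi/3)   exp(-8*I*pi/9)  exp(-4*I*pi/9)
  chi_3          1             exp(2*I*pi/3)   exp(-2*I*pi/3)  1               exp(2*I*pi/3)   exp(-2*I*pi/3)  1               exp(2*I*pi/3)   exp(-2*I*pi/3)
  chi_4          1             exp(8*I*pi/9)   exp(-2*I*pi/9)  exp(2*I*pi/3)   exp(-4*I*pi/9)  exp(4*I*pi/9)   exp(-2*I*pi/3)  exp(2*I*pi/9)   exp(-8*I*pi/9)
  chi_5          1             exp(-8*I*pi/9)  exp(2*I*pi/9)   exp(-2*I*pi/3)  exp(4*I*pi/9)   exp(-4*I*pi/9)  exp(2*I*pi/3)   exp(-2*I*pi/9)  exp(8*I*pi/9) 
  chi_6          1             exp(-2*I*pi/3)  exp(2*I*pi/3)   1               exp(-2*I*pi/3)  exp(2*I*pi/3)   1               exp(-2*I*pi/3)  exp(2*I*pi/3) 
  chi_7          1             exp(-4*I*pi/9)  exp(-8*I*pi/9)  exp(2*I*pi/3)   exp(2*I*pi/9)   exp(-2*I*pi/9)  exp(-2*I*pi/3)  exp(8*I*pi/9)   exp(4*I*pi/9) 
  chi_8          1             exp(-2*I*pi/9)  exp(-4*I*pi/9)  exp(-2*I*pi/3)  exp(-8*I*pi/9)  exp(8*I*pi/9)   exp(2*I*pi/3)   exp(4*I*pi/9)   exp(2*I*pi/9) 

Spot check: chi_7(7) = zeta_9^(7*7) = zeta_9^49 = exp(8*I*pi/9).

Solution. Z/9Z is abelian, so all 9 irreducible complex representations are 1-dimensional. They are given by chi_k(m) = zeta_9^(k*m) for k = 0,...,8. Row orthogonality: sum_m chi_k(m) conj(chi_l(m)) = 9 * [k = l].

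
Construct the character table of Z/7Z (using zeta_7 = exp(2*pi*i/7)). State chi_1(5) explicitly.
Character table of Z/7Z (irreps indexed chi_0,...,chi_6 with chi_k(m) = zeta_7^(k*m), zeta_7 = exp(2*pi*i/7)):
  irrep \ class  {0} (size 1)  {1} (size 1)    {2} (size 1)    {3} (size 1)    {4} (size 1)    {5} (size 1)    {6} (size 1)  
  chi_0          1             1               1               1               1               1               1             
  chi_1          1             exp(2*I*pi/7)   exp(4*I*pi/7)   exp(6*I*pi/7)   exp(-6*I*pi/7)  exp(-4*I*pi/7)  exp(-2*I*pi/7)
  chi_2          1             exp(4*I*pi/7)   exp(-6*I*pi/7)  exp(-2*I*pi/7)  exp(2*I*pi/7)   exp(6*I*pi/7)   exp(-4*I*pi/7)
  chi_3          1             exp(6*I*pi/7)   exp(-2*I*pi/7)  exp(4*I*pi/7)   exp(-4*I*pi/7)  exp(2*I*pi/7)   exp(-6*I*pi/7)
  chi_4          1             exp(-6*I*pi/7)  exp(2*I*pi/7)   exp(-4*I*pi/7)  exp(4*I*pi/7)   exp(-2*I*pi/7)  exp(6*I*pi/7) 
  chi_5          1             exp(-4*I*pi/7)  exp(6*I*pi/7)   exp(2*I*pi/7)   exp(-2*I*pi/7)  exp(-6*I*pi/7)  exp(4*I*pi/7) 
  chi_6          1             exp(-2*I*pi/7)  exp(-4*I*pi/7)  exp(-6*I*pi/7)  exp(6*I*pi/7)   exp(4*I*pi/7)   exp(2*I*pi/7) 

Spot check: chi_1(5) = zeta_7^(1*5) = zeta_7^5 = exp(-4*I*pi/7).

Derivation: Z/7Z is abelian, so all 7 irreducible complex representations are 1-dimensional. They are given by chi_k(m) = zeta_7^(k*m) for k = 0,...,6. Row orthogonality: sum_m chi_k(m) conj(chi_l(m)) = 7 * [k = l].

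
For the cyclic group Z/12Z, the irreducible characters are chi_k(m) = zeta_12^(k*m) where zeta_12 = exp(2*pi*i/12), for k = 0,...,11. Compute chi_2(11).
chi_2(11) = zeta_12^22 = exp(-I*pi/3)

Reasoning: chi_2(11) = zeta_12^(2*11) = zeta_12^22. Since zeta_12^12 = 1, this equals zeta_12^10 = exp(2*pi*i*10/12) = exp(-I*pi/3).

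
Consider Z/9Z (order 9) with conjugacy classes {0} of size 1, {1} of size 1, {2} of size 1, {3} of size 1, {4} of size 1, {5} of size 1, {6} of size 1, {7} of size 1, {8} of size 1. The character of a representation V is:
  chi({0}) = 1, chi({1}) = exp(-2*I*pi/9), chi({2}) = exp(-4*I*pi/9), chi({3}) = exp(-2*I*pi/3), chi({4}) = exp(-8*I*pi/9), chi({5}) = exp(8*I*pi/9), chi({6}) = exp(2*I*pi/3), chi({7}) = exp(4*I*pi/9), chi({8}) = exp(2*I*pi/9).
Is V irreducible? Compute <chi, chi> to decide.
Irreducible: <chi, chi> = 1.

Details: <chi, chi> = (1/|G|) sum_C |C| * |chi(C)|^2 = (1/9)[1*|1|^2 + 1*|exp(-2*I*pi/9)|^2 + 1*|exp(-4*I*pi/9)|^2 + 1*|exp(-2*I*pi/3)|^2 + 1*|exp(-8*I*pi/9)|^2 + 1*|exp(8*I*pi/9)|^2 + 1*|exp(2*I*pi/3)|^2 + 1*|exp(4*I*pi/9)|^2 + 1*|exp(2*I*pi/9)|^2]
  = (1/9)[(1) + (1) + (1) + (1) + (1) + (1) + (1) + (1) + (1)] = 9/9 = 1.
(Exp terms are combined using exp(i*s)*conj(exp(i*t)) = exp(i*(s-t)), and sums of them are collapsed using the identity that for every m > 1 the m distinct m-th roots of unity sum to 0, e.g. 1 + exp(2*I*pi/3) + exp(-2*I*pi/3) = 0.)
A character is irreducible iff <chi, chi> = 1, so this representation is irreducible.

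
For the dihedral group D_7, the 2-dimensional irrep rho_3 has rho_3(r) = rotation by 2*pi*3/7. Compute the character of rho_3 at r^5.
chi_{rho_3}(r^5) = 2*cos(2*pi*3*5/7) = 2*cos(30*pi/7)

Argument: rho_3(r^5) is rotation by angle 2*pi*3*5/7, whose trace is 2*cos(2*pi*3*5/7) = 2*cos(30*pi/7).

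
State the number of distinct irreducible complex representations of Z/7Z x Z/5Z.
35

Working: The number of irreducible complex representations of a finite group equals its number of conjugacy classes. Z/7Z x Z/5Z is abelian of order 35, so every element is its own conjugacy class: 35 classes, so Z/7Z x Z/5Z (order 35) has exactly 35 irreducible complex representations.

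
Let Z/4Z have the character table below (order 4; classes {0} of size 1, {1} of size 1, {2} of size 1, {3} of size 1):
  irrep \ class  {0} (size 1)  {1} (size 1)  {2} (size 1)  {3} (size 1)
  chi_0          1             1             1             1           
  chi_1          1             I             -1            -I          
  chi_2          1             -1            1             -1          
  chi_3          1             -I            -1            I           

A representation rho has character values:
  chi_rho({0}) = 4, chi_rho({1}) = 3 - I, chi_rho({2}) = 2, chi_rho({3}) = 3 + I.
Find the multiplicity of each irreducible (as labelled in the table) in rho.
Multiplicities: chi_0: 3, chi_1: 0, chi_2: 0, chi_3: 1.

Proof sketch: Use <chi_rho, chi> = (1/|G|) sum_C |C| * chi_rho(C) * conj(chi(C)) with |G| = 4 for each irreducible chi in the table:
  <chi_rho, chi_0> = (1/4)[1*(4)*conj(1) + 1*(3 - I)*conj(1) + 1*(2)*conj(1) + 1*(3 + I)*conj(1)]
      = (1/4)[(4) + (3 - I) + (2) + (3 + I)] = 12/4 = 3
  <chi_rho, chi_1> = (1/4)[1*(4)*conj(1) + 1*(3 - I)*conj(I) + 1*(2)*conj(-1) + 1*(3 + I)*conj(-I)]
      = (1/4)[(4) + (-1 - 3*I) + (-2) + (-1 + 3*I)] = 0/4 = 0
  <chi_rho, chi_2> = (1/4)[1*(4)*conj(1) + 1*(3 - I)*conj(-1) + 1*(2)*conj(1) + 1*(3 + I)*conj(-1)]
      = (1/4)[(4) + (-3 + I) + (2) + (-3 - I)] = 0/4 = 0
  <chi_rho, chi_3> = (1/4)[1*(4)*conj(1) + 1*(3 - I)*conj(-I) + 1*(2)*conj(-1) + 1*(3 + I)*conj(I)]
      = (1/4)[(4) + (1 + 3*I) + (-2) + (1 - 3*I)] = 4/4 = 1
(Exp terms are combined using exp(i*s)*conj(exp(i*t)) = exp(i*(s-t)), and sums of them are collapsed using the identity that for every m > 1 the m distinct m-th roots of unity sum to 0, e.g. 1 + exp(2*I*pi/3) + exp(-2*I*pi/3) = 0.)
Dimension check: dim(rho) = sum (mult * dim) = 3*1 + 0*1 + 0*1 + 1*1 = 4 = chi_rho(e) = 4.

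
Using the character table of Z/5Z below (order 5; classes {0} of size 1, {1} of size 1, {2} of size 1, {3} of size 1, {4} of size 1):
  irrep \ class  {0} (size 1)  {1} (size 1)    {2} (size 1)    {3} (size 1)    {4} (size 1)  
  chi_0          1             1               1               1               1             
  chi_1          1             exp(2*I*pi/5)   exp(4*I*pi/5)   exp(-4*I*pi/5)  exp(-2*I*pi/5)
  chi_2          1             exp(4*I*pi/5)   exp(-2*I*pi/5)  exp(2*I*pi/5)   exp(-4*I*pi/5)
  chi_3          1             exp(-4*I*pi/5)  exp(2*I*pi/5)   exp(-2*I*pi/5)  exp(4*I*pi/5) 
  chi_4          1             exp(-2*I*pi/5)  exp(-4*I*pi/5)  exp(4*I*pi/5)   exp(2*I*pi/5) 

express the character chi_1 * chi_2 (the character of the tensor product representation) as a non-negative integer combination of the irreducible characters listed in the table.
chi_1 tensor chi_2 = chi_3 (all other irreducibles have multiplicity 0).

Justification: The character of a tensor product is the pointwise product (chi_1 * chi_2)(C) = chi_1(C) * chi_2(C):
  {0}: (1)*(1), {1}: (exp(2*I*pi/5))*(exp(4*I*pi/5)), {2}: (exp(4*I*pi/5))*(exp(-2*I*pi/5)), {3}: (exp(-4*I*pi/5))*(exp(2*I*pi/5)), {4}: (exp(-2*I*pi/5))*(exp(-4*I*pi/5))
so (chi_1 * chi_2) takes values
  {0} -> 1, {1} -> exp(-4*I*pi/5), {2} -> exp(2*I*pi/5), {3} -> exp(-2*I*pi/5), {4} -> exp(4*I*pi/5).
Now take the inner product of this character with each irreducible chi from the table, <chi_1*chi_2, chi> = (1/5) sum_C |C| (chi_1*chi_2)(C) conj(chi(C)):
  <chi_1*chi_2, chi_0> = (1/5)[1*(1)*conj(1) + 1*(exp(-4*I*pi/5))*conj(1) + 1*(exp(2*I*pi/5))*conj(1) + 1*(exp(-2*I*pi/5))*conj(1) + 1*(exp(4*I*pi/5))*conj(1)]
      = (1/5)[(1) + (exp(-4*I*pi/5)) + (exp(2*I*pi/5)) + (exp(-2*I*pi/5)) + (exp(4*I*pi/5))] = 0/5 = 0
  <chi_1*chi_2, chi_1> = (1/5)[1*(1)*conj(1) + 1*(exp(-4*I*pi/5))*conj(exp(2*I*pi/5)) + 1*(exp(2*I*pi/5))*conj(exp(4*I*pi/5)) + 1*(exp(-2*I*pi/5))*conj(exp(-4*I*pi/5)) + 1*(exp(4*I*pi/5))*conj(exp(-2*I*pi/5))]
      = (1/5)[(1) + (exp(4*I*pi/5)) + (exp(-2*I*pi/5)) + (exp(2*I*pi/5)) + (exp(-4*I*pi/5))] = 0/5 = 0
  <chi_1*chi_2, chi_2> = (1/5)[1*(1)*conj(1) + 1*(exp(-4*I*pi/5))*conj(exp(4*I*pi/5)) + 1*(exp(2*I*pi/5))*conj(exp(-2*I*pi/5)) + 1*(exp(-2*I*pi/5))*conj(exp(2*I*pi/5)) + 1*(exp(4*I*pi/5))*conj(exp(-4*I*pi/5))]
      = (1/5)[(1) + (exp(2*I*pi/5)) + (exp(4*I*pi/5)) + (exp(-4*I*pi/5)) + (exp(-2*I*pi/5))] = 0/5 = 0
  <chi_1*chi_2, chi_3> = (1/5)[1*(1)*conj(1) + 1*(exp(-4*I*pi/5))*conj(exp(-4*I*pi/5)) + 1*(exp(2*I*pi/5))*conj(exp(2*I*pi/5)) + 1*(exp(-2*I*pi/5))*conj(exp(-2*I*pi/5)) + 1*(exp(4*I*pi/5))*conj(exp(4*I*pi/5))]
      = (1/5)[(1) + (1) + (1) + (1) + (1)] = 5/5 = 1
  <chi_1*chi_2, chi_4> = (1/5)[1*(1)*conj(1) + 1*(exp(-4*I*pi/5))*conj(exp(-2*I*pi/5)) + 1*(exp(2*I*pi/5))*conj(exp(-4*I*pi/5)) + 1*(exp(-2*I*pi/5))*conj(exp(4*I*pi/5)) + 1*(exp(4*I*pi/5))*conj(exp(2*I*pi/5))]
      = (1/5)[(1) + (exp(-2*I*pi/5)) + (exp(-4*I*pi/5)) + (exp(4*I*pi/5)) + (exp(2*I*pi/5))] = 0/5 = 0
(Exp terms are combined using exp(i*s)*conj(exp(i*t)) = exp(i*(s-t)), and sums of them are collapsed using the identity that for every m > 1 the m distinct m-th roots of unity sum to 0, e.g. 1 + exp(2*I*pi/3) + exp(-2*I*pi/3) = 0.)
Hence the multiplicities are chi_3: 1. Dimension check: dim(chi_1)*dim(chi_2) = 1*1 = 1 and sum (mult * dim) = 1*1 = 1.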